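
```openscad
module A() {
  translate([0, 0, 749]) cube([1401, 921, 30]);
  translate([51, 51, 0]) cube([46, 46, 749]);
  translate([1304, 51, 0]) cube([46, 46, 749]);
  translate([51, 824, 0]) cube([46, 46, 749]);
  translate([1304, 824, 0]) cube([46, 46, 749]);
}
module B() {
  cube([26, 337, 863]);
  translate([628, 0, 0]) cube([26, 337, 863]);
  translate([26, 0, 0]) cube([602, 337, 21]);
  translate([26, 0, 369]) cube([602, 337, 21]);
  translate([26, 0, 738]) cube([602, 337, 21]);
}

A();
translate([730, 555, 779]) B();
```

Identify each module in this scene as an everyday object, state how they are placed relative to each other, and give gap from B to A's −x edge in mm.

The bookshelf's min-x is at 730; the table's min-x is 0; gap = 730 mm.

A is a table. B is a bookshelf. The bookshelf is on top of the table. The gap from the bookshelf to the table's −x edge is 730 mm.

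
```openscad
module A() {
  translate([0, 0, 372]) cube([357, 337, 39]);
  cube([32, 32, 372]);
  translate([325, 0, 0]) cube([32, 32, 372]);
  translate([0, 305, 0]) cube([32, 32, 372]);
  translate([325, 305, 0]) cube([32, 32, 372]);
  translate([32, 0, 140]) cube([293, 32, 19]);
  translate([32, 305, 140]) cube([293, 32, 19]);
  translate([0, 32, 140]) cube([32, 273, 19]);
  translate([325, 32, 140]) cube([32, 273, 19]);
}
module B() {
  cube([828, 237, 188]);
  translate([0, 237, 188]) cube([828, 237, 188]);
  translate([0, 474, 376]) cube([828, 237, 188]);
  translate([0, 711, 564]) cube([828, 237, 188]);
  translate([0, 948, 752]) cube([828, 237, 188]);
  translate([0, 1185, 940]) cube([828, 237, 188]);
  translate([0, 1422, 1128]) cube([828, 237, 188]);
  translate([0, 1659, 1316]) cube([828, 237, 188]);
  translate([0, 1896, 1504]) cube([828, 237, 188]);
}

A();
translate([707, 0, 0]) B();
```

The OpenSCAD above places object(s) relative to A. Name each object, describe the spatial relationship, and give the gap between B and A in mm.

The staircase's nearest face is 350 mm from the stool's +x face.

A is a stool. B is a staircase. The staircase is on the floor beside the stool on its +x side. The gap between the staircase and the stool is 350 mm.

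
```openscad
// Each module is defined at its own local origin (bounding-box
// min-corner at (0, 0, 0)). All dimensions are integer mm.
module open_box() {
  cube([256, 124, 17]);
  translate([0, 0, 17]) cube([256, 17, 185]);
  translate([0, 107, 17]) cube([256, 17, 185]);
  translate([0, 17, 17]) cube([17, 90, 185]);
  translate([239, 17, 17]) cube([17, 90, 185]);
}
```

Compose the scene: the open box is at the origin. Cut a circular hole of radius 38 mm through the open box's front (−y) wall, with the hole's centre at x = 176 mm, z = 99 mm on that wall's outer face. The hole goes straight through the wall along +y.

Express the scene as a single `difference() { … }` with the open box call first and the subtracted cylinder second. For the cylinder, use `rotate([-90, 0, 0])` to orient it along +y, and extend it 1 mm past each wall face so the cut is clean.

difference() {
  open_box();
  translate([176, -1, 99]) rotate([-90, 0, 0]) cylinder(h = 19, r = 38);
}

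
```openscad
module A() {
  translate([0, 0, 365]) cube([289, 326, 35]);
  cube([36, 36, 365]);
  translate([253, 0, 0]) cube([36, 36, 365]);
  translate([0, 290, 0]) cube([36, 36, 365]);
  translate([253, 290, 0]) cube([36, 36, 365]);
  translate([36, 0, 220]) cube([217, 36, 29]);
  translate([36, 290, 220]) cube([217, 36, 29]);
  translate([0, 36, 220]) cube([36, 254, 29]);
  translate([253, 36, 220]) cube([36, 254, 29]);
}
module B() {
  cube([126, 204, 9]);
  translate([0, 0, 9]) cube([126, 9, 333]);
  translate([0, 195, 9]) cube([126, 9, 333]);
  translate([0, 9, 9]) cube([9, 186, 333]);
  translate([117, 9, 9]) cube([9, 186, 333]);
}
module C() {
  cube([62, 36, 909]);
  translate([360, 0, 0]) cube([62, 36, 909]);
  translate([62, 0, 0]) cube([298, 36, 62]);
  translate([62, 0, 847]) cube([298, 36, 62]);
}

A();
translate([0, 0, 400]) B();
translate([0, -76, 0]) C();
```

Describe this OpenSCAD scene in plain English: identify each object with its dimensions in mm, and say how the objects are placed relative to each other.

A is a four-legged stool. The seat is a 289×326×35 mm slab whose top surface is at z = 400 mm; four square legs, each 36×36 mm in cross-section, run from the floor (z = 0) to the underside of the seat, each flush with a corner of the seat. Four stretchers, 36 mm wide and 29 mm tall, connect adjacent legs with their undersides at z = 220 mm, each running between the inner faces of the legs it joins and aligned with the legs' outer faces on the other axis.

B is an open-topped rectangular box: outside dimensions 126×204×342 mm, with a uniform wall and base thickness of 9 mm. The base is a full 126×204 slab on the floor; four walls sit on top of the base. The front and back walls (the −y and +y sides) span the full width; the two side walls fit between them.

C is a picture frame with a 298×785 mm rectangular opening (x by z) and a uniform 62 mm border on every side. Frame depth is 36 mm along y. It is built from two vertical stiles running the full outside height and two horizontal rails spanning the gap between the stiles.

The open box is on top of the stool. The picture frame is on the floor beside the stool on its −y side.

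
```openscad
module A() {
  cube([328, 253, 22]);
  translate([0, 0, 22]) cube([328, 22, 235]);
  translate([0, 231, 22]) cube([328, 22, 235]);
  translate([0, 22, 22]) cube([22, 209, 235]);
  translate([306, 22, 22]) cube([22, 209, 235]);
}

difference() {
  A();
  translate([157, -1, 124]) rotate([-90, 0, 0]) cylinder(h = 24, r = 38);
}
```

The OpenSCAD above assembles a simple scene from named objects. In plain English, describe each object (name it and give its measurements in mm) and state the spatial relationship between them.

A is an open-topped rectangular box: outside dimensions 328×253×257 mm, with a uniform wall and base thickness of 22 mm. The base is a full 328×253 slab on the floor; four walls sit on top of the base. The front and back walls (the −y and +y sides) span the full width; the two side walls fit between them.

The open box has a circular hole of radius 38 mm through its front wall, centred at (x = 157, z = 124).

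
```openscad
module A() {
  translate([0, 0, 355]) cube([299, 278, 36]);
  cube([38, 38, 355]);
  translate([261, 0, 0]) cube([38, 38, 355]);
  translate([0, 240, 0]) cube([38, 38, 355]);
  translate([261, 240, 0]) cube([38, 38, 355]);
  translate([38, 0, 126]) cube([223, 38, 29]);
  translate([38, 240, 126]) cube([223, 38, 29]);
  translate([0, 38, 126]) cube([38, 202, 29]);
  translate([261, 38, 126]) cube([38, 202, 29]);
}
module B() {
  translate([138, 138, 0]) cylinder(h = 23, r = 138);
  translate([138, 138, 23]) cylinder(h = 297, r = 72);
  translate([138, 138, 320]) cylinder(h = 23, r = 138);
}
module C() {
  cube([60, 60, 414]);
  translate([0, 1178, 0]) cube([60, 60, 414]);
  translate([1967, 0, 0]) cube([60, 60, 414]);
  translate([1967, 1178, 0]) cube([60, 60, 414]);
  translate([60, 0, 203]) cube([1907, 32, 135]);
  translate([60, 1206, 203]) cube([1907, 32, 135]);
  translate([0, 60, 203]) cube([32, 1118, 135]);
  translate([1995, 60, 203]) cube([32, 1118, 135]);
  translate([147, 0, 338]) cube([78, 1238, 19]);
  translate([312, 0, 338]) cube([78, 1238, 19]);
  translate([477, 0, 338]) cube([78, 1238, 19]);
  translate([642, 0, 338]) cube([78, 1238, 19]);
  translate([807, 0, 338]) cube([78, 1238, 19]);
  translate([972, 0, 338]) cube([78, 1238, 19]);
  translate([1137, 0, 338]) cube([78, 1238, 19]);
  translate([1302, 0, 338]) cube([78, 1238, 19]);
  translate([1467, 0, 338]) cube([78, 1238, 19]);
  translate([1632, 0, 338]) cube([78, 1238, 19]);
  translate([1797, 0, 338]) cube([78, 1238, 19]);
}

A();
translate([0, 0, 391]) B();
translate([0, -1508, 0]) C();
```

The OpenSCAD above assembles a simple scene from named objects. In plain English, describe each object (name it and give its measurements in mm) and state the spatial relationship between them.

A is a simple wooden stool: a rectangular seat 299 mm (x) by 278 mm (y), 36 mm thick, top face at z = 391 mm, on four square legs, each 38×38 mm in cross-section. The legs rest on z = 0, each flush with a corner of the seat. Four stretchers, 38 mm wide and 29 mm tall, connect adjacent legs with their undersides at z = 126 mm, each running between the inner faces of the legs it joins and aligned with the legs' outer faces on the other axis.

B is a spool: two coaxial disc flanges of radius 138 mm and thickness 23 mm, joined by a core cylinder of radius 72 mm and height 297 mm. The lower flange rests on z = 0 and the three cylinders share a vertical axis.

C is a bed frame 2027 mm long (x) by 1238 mm wide (y). Four 60×60 mm corner posts, 414 mm tall, at the corners of the footprint. Four rails of 32 mm thickness and 135 mm height run between adjacent posts with their undersides at z = 203 mm, their outer faces flush with the outside of the frame (the two x-running rails run between the posts' inner faces; the two y-running rails run between the posts' inner faces). 11 slats, each 78 mm wide (x) and 19 mm thick, lie across the top of the two x-running rails, running the full 1238 mm width of the frame in y; the slats are evenly spaced along x between the inner faces of the end posts with equal gaps (rounded down to the nearest mm) at the −x end and between each pair — any rounding remainder accumulates at the +x end.

The spool is on top of the stool. The bed frame is on the floor beside the stool on its −y side.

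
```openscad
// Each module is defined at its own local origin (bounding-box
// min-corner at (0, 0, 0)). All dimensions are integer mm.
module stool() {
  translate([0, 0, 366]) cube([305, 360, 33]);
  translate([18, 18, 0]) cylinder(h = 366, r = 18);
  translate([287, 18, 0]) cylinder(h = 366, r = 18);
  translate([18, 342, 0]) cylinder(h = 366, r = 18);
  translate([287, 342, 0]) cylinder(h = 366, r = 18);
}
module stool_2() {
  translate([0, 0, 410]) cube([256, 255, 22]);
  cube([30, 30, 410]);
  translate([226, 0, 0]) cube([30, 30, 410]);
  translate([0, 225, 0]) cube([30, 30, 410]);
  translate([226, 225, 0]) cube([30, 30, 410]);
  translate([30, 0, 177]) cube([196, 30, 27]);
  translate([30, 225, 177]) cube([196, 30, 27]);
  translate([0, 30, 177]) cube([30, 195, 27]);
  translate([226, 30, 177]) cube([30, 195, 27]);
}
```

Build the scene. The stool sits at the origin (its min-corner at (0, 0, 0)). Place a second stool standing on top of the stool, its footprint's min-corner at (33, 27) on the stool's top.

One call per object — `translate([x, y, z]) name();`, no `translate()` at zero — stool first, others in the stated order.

stool();
translate([33, 27, 399]) stool_2();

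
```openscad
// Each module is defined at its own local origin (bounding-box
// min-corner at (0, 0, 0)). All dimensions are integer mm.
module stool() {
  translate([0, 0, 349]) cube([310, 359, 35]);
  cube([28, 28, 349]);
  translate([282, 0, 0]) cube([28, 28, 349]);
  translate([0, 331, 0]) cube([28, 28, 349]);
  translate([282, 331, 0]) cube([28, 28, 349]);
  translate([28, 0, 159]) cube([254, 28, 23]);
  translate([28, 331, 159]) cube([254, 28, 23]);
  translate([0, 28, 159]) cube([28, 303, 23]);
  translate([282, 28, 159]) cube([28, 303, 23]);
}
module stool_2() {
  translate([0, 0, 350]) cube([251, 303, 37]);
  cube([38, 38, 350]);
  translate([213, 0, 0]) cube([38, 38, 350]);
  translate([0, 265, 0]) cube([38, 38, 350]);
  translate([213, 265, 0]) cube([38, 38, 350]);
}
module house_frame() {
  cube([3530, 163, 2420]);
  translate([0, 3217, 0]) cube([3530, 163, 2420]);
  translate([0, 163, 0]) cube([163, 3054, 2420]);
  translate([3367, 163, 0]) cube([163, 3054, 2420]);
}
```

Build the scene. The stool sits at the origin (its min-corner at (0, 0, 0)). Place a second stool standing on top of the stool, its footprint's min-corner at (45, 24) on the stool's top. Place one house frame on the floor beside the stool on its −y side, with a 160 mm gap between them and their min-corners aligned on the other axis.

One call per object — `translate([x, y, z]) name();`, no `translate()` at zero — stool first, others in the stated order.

stool();
translate([45, 24, 384]) stool_2();
translate([0, -3540, 0]) house_frame();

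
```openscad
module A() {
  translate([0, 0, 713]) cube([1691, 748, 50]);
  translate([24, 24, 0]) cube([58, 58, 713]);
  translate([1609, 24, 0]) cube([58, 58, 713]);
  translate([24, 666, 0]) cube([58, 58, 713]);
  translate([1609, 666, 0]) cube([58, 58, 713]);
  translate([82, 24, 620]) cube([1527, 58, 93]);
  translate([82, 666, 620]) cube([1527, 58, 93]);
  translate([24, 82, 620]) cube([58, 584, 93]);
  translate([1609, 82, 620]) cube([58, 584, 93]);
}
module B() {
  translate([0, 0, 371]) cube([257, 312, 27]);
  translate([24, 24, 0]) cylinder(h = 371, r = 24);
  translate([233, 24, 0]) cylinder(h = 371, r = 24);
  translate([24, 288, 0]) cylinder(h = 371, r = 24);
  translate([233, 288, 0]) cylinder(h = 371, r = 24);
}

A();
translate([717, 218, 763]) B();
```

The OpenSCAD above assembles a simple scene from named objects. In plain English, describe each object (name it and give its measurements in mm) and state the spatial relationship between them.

A is a rectangular dining table. The top is 1691×748×50 mm with its upper surface at z = 763 mm. It stands on four 58×58 mm square legs, each inset 24 mm from the nearest pair of top edges, running from the floor to the underside of the top. Four apron rails, 58 mm thick and 93 mm tall, run between adjacent legs with their top edges flush with the underside of the top and their outer faces flush with the legs' outer faces.

B is a simple wooden stool: a rectangular seat 257 mm (x) by 312 mm (y), 27 mm thick, top face at z = 398 mm, on four round legs, each 48 mm in diameter. The legs rest on z = 0, each leg's axis is inset half a diameter from the nearest pair of seat edges (so the leg's bounding box is flush with the corner).

The stool is on top of the table, centred.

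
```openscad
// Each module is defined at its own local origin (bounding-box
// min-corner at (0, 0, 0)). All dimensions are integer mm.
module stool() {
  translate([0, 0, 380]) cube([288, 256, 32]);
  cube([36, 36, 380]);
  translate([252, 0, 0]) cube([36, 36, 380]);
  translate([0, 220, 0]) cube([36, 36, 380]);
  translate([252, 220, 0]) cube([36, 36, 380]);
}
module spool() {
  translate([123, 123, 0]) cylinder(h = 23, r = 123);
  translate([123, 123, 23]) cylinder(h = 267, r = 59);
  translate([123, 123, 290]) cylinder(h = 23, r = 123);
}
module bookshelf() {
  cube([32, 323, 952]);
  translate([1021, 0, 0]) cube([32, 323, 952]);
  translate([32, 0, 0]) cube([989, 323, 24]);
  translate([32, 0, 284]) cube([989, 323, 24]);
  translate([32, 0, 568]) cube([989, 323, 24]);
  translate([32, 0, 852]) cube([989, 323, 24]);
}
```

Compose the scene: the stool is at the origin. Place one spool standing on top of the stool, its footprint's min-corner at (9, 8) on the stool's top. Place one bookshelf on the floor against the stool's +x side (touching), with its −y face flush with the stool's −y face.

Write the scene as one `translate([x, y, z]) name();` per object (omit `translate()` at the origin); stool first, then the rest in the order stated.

stool();
translate([9, 8, 412]) spool();
translate([288, 0, 0]) bookshelf();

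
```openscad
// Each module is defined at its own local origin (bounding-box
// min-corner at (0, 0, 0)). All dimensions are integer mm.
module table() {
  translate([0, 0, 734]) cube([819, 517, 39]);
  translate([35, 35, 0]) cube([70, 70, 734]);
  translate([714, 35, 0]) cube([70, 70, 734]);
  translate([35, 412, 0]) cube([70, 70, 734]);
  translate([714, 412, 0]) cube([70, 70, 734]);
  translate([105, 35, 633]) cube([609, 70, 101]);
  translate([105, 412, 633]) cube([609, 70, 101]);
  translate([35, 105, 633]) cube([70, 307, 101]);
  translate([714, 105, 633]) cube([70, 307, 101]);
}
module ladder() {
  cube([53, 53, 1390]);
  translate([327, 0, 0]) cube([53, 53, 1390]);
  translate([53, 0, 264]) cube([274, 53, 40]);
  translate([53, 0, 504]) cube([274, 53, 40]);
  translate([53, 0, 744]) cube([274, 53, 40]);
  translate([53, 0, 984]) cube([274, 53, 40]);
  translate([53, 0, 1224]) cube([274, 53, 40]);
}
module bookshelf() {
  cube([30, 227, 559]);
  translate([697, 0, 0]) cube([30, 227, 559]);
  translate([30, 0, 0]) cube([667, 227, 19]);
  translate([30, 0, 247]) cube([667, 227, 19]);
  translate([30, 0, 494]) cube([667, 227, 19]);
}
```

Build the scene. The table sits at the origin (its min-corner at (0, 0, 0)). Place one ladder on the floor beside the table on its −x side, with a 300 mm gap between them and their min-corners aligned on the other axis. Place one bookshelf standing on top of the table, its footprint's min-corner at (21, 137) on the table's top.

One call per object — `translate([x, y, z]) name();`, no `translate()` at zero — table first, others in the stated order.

table();
translate([-680, 0, 0]) ladder();
translate([21, 137, 773]) bookshelf();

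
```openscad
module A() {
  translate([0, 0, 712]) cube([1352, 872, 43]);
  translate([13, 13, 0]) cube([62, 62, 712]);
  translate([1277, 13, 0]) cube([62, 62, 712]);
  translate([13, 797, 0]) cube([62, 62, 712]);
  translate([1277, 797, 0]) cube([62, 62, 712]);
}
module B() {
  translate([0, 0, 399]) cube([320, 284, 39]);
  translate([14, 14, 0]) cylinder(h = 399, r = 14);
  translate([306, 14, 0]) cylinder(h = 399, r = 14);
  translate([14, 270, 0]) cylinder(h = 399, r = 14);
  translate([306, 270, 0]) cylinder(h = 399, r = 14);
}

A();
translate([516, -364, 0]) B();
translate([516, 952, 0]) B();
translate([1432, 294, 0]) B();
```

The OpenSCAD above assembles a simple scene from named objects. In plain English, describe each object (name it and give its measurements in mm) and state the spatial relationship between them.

A is a table with a 1352×872 mm rectangular top, 43 mm thick, top surface at z = 755 mm, supported by four 62×62 mm square legs, each inset 13 mm from the nearest pair of top edges, running from the floor.

B is a four-legged stool. The seat is 320×284 mm, 39 mm thick, top at z = 438 mm. It stands on four round legs, each 28 mm in diameter, from z = 0 to the seat underside, each leg's axis is inset half a diameter from the nearest pair of seat edges (so the leg's bounding box is flush with the corner).

Three stools sit around the table at the −y, +y, +x sides.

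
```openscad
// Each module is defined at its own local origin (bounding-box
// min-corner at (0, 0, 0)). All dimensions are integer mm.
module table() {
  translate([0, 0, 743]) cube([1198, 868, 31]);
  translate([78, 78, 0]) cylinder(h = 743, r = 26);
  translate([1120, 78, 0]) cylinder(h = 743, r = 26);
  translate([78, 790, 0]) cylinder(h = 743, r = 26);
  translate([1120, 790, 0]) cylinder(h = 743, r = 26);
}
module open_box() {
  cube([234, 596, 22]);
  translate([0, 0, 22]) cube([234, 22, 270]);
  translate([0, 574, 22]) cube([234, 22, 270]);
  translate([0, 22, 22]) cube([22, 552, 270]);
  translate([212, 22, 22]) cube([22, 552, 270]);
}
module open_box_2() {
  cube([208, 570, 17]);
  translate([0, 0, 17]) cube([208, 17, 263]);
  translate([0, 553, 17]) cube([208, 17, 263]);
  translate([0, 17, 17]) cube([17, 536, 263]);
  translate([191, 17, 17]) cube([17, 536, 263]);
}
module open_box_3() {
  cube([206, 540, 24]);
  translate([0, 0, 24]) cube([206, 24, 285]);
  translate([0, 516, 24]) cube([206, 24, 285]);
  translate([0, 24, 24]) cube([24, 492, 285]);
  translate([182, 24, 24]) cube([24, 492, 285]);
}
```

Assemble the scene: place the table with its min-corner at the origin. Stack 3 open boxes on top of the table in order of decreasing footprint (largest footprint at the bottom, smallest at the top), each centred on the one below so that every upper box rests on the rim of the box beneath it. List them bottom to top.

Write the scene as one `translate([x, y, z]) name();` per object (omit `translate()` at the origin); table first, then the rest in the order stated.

table();
translate([482, 136, 774]) open_box();
translate([495, 149, 1066]) open_box_2();
translate([496, 164, 1346]) open_box_3();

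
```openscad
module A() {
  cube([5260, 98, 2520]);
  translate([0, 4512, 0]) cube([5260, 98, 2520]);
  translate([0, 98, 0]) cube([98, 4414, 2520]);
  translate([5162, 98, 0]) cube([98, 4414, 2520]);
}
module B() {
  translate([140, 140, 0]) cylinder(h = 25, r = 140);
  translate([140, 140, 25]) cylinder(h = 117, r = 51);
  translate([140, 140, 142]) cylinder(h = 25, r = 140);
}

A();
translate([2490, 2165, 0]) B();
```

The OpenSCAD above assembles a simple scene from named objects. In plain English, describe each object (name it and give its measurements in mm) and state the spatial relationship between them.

A is a box-shaped house frame (walls only): outside footprint 5260×4610 mm, wall height 2520 mm, wall thickness 98 mm. The two y-facing walls run the full x-width; the two x-facing walls fit between the inner faces of the y-facing walls.

B is a spool: two coaxial disc flanges of radius 140 mm and thickness 25 mm, joined by a core cylinder of radius 51 mm and height 117 mm. The lower flange rests on z = 0 and the three cylinders share a vertical axis.

The spool sits inside the house frame, centred.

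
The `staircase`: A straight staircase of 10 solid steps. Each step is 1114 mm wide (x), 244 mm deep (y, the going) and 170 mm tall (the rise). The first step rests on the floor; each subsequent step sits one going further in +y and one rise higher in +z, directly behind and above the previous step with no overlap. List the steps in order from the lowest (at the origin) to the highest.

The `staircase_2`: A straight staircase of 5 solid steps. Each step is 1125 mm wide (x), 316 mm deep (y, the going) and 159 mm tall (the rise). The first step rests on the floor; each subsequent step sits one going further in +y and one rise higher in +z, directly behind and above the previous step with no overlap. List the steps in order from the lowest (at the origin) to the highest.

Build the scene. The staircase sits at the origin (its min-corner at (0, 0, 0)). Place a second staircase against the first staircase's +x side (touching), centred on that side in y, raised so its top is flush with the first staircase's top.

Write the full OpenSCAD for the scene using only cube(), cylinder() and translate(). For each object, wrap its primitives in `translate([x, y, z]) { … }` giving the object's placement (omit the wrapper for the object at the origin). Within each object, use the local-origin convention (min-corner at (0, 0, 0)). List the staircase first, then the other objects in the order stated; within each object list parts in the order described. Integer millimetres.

cube([1114, 244, 170]);
translate([0, 244, 170]) cube([1114, 244, 170]);
translate([0, 488, 340]) cube([1114, 244, 170]);
translate([0, 732, 510]) cube([1114, 244, 170]);
translate([0, 976, 680]) cube([1114, 244, 170]);
translate([0, 1220, 850]) cube([1114, 244, 170]);
translate([0, 1464, 1020]) cube([1114, 244, 170]);
translate([0, 1708, 1190]) cube([1114, 244, 170]);
translate([0, 1952, 1360]) cube([1114, 244, 170]);
translate([0, 2196, 1530]) cube([1114, 244, 170]);
translate([1114, 430, 905]) {
  cube([1125, 316, 159]);
  translate([0, 316, 159]) cube([1125, 316, 159]);
  translate([0, 632, 318]) cube([1125, 316, 159]);
  translate([0, 948, 477]) cube([1125, 316, 159]);
  translate([0, 1264, 636]) cube([1125, 316, 159]);
}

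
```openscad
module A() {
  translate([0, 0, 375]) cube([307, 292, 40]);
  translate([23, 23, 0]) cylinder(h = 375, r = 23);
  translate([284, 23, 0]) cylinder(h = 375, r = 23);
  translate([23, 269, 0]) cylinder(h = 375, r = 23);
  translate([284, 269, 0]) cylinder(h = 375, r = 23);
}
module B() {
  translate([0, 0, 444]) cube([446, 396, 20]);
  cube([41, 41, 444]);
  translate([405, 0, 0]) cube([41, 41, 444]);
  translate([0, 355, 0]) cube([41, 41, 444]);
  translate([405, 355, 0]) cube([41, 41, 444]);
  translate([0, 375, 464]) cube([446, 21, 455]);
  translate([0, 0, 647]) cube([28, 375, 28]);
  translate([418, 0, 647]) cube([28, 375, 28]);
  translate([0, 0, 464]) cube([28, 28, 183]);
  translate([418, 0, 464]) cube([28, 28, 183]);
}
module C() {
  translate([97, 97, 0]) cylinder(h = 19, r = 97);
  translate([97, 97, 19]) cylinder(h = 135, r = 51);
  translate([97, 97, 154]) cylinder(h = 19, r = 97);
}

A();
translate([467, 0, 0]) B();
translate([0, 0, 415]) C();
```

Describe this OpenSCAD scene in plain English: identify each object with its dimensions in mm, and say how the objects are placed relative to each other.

A is a four-legged stool. The seat is a 307×292×40 mm slab whose top surface is at z = 415 mm; four round legs, each 46 mm in diameter, run from the floor (z = 0) to the underside of the seat, each leg's axis is inset half a diameter from the nearest pair of seat edges (so the leg's bounding box is flush with the corner).

B is a chair. The seat is a 446×396×20 mm slab with its top at z = 464 mm, on four 41×41 mm corner legs (flush with the seat edges, standing on z = 0). A flat backrest 21 mm thick, 455 mm tall, spans the full seat width and rises from the seat top along its +y edge, rear face flush with the rear of the seat. Two armrests of 28×28 mm section run along each side from the seat's front edge to the front of the backrest, top faces 211 mm above the seat top and outer faces flush with the seat's x-edges; a 28×28 mm post under the front of each armrest stands on the seat at the front corner.

C is a spool: two coaxial disc flanges of radius 97 mm and thickness 19 mm, joined by a core cylinder of radius 51 mm and height 135 mm. The lower flange rests on z = 0 and the three cylinders share a vertical axis.

The chair is on the floor beside the stool on its +x side. The spool is on top of the stool.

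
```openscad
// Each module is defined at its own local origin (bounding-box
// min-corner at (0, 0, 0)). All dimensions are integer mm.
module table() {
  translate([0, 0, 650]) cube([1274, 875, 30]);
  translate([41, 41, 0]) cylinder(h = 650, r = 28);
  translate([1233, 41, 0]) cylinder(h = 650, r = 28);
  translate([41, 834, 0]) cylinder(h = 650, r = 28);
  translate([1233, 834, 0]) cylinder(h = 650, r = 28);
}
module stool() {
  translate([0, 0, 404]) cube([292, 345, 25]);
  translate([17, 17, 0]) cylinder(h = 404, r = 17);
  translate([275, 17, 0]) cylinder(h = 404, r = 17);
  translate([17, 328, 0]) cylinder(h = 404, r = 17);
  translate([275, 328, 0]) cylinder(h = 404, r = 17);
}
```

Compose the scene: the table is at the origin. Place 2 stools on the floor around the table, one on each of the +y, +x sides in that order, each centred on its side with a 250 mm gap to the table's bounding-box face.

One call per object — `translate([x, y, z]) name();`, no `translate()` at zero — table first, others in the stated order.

table();
translate([491, 1125, 0]) stool();
translate([1524, 265, 0]) stool();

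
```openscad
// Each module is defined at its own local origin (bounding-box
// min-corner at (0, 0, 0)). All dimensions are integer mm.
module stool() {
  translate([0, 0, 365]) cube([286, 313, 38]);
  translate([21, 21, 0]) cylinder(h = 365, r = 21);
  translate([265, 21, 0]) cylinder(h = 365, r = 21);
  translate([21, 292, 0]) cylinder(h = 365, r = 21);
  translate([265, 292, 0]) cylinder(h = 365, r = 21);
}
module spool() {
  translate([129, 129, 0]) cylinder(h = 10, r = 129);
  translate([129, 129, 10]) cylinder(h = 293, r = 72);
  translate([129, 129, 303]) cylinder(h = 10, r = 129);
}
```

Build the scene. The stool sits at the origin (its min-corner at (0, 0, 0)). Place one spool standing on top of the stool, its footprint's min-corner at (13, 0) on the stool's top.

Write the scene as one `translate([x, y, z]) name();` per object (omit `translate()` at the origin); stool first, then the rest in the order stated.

stool();
translate([13, 0, 403]) spool();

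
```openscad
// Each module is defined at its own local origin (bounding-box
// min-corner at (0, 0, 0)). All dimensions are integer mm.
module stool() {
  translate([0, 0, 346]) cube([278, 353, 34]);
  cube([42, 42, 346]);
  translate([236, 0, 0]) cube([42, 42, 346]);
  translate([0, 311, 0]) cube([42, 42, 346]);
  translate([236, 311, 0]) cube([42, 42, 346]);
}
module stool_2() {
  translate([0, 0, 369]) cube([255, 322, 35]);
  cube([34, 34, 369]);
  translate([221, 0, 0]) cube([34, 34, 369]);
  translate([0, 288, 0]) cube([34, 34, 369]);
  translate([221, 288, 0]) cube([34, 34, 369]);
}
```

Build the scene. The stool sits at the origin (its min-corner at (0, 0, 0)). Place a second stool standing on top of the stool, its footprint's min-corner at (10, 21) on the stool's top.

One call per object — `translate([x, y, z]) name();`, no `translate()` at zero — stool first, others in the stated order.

stool();
translate([10, 21, 380]) stool_2();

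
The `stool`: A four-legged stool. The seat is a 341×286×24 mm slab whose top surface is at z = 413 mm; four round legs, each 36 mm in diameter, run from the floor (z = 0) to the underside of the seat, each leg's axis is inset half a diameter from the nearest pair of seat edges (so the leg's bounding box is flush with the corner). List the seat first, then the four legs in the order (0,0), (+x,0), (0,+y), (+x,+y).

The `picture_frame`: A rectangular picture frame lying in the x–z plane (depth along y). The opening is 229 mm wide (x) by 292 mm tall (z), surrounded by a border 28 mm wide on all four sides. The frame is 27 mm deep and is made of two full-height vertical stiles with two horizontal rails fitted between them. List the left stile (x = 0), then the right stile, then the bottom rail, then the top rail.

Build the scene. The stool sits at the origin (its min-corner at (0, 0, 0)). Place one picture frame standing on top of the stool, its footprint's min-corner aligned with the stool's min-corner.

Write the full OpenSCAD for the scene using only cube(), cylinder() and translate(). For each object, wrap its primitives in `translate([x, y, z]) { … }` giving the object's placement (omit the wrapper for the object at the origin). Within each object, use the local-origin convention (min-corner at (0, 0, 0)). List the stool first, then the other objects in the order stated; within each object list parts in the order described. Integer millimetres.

translate([0, 0, 389]) cube([341, 286, 24]);
translate([18, 18, 0]) cylinder(h = 389, r = 18);
translate([323, 18, 0]) cylinder(h = 389, r = 18);
translate([18, 268, 0]) cylinder(h = 389, r = 18);
translate([323, 268, 0]) cylinder(h = 389, r = 18);
translate([0, 0, 413]) {
  cube([28, 27, 348]);
  translate([257, 0, 0]) cube([28, 27, 348]);
  translate([28, 0, 0]) cube([229, 27, 28]);
  translate([28, 0, 320]) cube([229, 27, 28]);
}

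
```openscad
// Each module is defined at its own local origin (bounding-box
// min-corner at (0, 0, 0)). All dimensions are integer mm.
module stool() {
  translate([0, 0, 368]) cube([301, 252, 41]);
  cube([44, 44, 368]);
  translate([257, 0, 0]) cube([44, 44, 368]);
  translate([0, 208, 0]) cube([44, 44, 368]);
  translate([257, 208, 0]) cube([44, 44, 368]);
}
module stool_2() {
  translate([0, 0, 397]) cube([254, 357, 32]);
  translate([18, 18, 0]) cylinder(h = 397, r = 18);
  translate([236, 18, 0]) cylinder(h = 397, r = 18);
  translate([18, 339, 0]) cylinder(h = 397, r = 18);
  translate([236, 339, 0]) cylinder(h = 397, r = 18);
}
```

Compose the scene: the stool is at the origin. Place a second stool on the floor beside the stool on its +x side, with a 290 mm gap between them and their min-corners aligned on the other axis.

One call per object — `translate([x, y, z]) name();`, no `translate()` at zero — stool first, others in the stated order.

stool();
translate([591, 0, 0]) stool_2();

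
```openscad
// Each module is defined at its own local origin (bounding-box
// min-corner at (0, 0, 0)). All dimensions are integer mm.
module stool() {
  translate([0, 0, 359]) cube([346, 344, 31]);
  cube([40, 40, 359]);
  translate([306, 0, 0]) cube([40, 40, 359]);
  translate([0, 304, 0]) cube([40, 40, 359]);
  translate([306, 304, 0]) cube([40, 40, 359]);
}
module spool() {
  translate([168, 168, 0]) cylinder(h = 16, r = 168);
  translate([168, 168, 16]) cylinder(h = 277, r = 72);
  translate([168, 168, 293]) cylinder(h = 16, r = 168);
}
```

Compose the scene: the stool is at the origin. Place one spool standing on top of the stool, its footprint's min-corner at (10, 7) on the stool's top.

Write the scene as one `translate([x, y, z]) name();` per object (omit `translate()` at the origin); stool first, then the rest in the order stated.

stool();
translate([10, 7, 390]) spool();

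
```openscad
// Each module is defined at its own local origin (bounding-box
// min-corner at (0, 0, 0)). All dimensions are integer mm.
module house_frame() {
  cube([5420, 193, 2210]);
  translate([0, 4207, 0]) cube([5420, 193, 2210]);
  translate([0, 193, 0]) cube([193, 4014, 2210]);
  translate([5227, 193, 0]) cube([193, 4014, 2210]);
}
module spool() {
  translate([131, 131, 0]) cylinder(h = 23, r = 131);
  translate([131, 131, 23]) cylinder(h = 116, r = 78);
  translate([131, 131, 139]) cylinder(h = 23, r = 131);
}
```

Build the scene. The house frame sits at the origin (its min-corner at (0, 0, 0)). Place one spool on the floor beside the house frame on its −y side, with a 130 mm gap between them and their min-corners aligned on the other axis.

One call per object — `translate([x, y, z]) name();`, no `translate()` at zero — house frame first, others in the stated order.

house_frame();
translate([0, -392, 0]) spool();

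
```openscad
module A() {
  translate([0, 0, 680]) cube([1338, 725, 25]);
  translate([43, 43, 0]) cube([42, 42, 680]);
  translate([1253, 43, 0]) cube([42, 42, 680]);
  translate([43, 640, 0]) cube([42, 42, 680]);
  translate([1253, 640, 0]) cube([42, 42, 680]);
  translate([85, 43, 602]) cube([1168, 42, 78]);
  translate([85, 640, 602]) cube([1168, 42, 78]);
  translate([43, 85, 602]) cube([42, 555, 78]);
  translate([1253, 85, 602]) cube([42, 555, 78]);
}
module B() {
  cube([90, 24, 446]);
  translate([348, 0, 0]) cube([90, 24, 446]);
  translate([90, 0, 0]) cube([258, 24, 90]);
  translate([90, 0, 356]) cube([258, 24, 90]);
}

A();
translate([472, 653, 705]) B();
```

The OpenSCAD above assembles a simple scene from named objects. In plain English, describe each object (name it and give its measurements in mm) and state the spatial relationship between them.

A is a table: top 1338 mm (x) × 725 mm (y), 25 mm thick, upper face at z = 705 mm, on four 42×42 mm square legs, each inset 43 mm from the nearest pair of top edges, running from z = 0 to the bottom of the top. Four apron rails, 42 mm thick and 78 mm tall, run between adjacent legs with their top edges flush with the underside of the top and their outer faces flush with the legs' outer faces.

B is a rectangular picture frame lying in the x–z plane (depth along y). The opening is 258 mm wide (x) by 266 mm tall (z), surrounded by a border 90 mm wide on all four sides. The frame is 24 mm deep and is made of two full-height vertical stiles with two horizontal rails fitted between them.

The picture frame is on top of the table.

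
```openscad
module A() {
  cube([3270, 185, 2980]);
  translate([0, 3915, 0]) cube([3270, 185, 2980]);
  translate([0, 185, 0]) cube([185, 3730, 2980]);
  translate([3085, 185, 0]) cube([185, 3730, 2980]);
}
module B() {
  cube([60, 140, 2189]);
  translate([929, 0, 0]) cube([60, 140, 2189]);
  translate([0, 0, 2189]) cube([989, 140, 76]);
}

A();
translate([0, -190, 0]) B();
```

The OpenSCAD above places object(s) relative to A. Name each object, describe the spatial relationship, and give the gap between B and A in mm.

The door frame's nearest face is 50 mm from the house frame's −y face.

A is a house frame. B is a door frame. The door frame is on the floor beside the house frame on its −y side. The gap between the door frame and the house frame is 50 mm.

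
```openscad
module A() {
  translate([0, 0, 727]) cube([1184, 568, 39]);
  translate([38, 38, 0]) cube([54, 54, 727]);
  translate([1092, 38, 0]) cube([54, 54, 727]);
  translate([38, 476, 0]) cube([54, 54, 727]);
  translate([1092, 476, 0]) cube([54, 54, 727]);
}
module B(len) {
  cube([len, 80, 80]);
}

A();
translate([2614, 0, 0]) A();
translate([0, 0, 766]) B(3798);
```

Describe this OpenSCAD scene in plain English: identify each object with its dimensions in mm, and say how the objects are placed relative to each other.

A is a table with a 1184×568 mm rectangular top, 39 mm thick, top surface at z = 766 mm, supported by four 54×54 mm square legs, each inset 38 mm from the nearest pair of top edges, running from the floor.

B is a rectangular beam 3798 mm long (x), 80 mm deep (y), 80 mm thick (z).

The beam spans the tops of two tables placed 1430 mm apart, resting at z = 766 mm.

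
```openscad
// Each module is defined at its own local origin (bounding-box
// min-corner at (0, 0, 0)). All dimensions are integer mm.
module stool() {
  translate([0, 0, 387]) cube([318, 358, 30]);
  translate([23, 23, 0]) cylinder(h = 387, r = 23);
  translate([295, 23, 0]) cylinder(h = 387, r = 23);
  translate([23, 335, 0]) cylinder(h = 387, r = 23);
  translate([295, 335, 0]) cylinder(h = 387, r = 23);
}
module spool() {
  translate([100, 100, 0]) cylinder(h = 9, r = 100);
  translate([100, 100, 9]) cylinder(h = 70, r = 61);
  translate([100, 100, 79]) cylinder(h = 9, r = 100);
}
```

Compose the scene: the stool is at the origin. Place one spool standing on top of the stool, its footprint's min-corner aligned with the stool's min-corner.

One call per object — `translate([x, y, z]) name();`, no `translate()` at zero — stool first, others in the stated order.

stool();
translate([0, 0, 417]) spool();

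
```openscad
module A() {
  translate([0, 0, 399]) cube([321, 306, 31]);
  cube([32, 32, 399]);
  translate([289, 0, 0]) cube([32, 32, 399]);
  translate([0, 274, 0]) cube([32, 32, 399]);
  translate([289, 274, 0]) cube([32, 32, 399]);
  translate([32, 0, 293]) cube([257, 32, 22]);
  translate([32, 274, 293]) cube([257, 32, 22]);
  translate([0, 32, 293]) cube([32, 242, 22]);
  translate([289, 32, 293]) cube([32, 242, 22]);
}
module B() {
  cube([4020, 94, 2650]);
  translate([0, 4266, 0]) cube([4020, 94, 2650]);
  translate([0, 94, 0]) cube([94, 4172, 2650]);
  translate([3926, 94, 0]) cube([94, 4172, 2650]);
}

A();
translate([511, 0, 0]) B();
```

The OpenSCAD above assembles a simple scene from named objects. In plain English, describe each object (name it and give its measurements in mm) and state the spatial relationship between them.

A is a four-legged stool. The seat is 321×306 mm, 31 mm thick, top at z = 430 mm. It stands on four square legs, each 32×32 mm in cross-section, from z = 0 to the seat underside, each flush with a corner of the seat. Four stretchers, 32 mm wide and 22 mm tall, connect adjacent legs with their undersides at z = 293 mm, each running between the inner faces of the legs it joins and aligned with the legs' outer faces on the other axis.

B is a box-shaped house frame (walls only): outside footprint 4020×4360 mm, wall height 2650 mm, wall thickness 94 mm. The two y-facing walls run the full x-width; the two x-facing walls fit between the inner faces of the y-facing walls.

The house frame is on the floor beside the stool on its +x side.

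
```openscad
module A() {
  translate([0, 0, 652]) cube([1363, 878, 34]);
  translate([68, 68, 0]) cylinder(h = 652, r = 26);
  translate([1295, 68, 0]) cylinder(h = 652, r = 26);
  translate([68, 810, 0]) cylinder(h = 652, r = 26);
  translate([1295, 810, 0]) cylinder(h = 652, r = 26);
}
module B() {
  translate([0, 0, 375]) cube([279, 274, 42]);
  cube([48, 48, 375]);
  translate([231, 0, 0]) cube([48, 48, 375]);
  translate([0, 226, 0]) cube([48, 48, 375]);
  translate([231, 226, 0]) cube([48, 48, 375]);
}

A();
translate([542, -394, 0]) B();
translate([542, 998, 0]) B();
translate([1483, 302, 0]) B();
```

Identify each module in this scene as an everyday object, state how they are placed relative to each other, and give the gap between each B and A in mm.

A is a table. B is a stool. Three stools sit around the table at the −y, +y, +x sides. The gap between each stool and the table is 120 mm.

Each stool's nearest face is 120 mm from the table's bounding box.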